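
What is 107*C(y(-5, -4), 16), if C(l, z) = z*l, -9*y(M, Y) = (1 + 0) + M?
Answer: 6848/9 ≈ 760.89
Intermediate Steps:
y(M, Y) = -⅑ - M/9 (y(M, Y) = -((1 + 0) + M)/9 = -(1 + M)/9 = -⅑ - M/9)
C(l, z) = l*z
107*C(y(-5, -4), 16) = 107*((-⅑ - ⅑*(-5))*16) = 107*((-⅑ + 5/9)*16) = 107*((4/9)*16) = 107*(64/9) = 6848/9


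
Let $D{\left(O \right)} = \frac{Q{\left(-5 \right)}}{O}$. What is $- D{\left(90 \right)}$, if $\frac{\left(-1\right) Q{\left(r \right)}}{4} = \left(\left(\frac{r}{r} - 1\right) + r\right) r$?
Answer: $\frac{10}{9} \approx 1.1111$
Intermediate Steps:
$Q{\left(r \right)} = - 4 r^{2}$ ($Q{\left(r \right)} = - 4 \left(\left(\frac{r}{r} - 1\right) + r\right) r = - 4 \left(\left(1 - 1\right) + r\right) r = - 4 \left(0 + r\right) r = - 4 r r = - 4 r^{2}$)
$D{\left(O \right)} = - \frac{100}{O}$ ($D{\left(O \right)} = \frac{\left(-4\right) \left(-5\right)^{2}}{O} = \frac{\left(-4\right) 25}{O} = - \frac{100}{O}$)
$- D{\left(90 \right)} = - \frac{-100}{90} = \left(-1\right) \left(- \frac{10}{9}\right) = \frac{10}{9}$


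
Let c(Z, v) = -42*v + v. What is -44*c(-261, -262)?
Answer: -472648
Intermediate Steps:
c(Z, v) = -41*v
-44*c(-261, -262) = -(-1804)*(-262) = -44*10742 = -472648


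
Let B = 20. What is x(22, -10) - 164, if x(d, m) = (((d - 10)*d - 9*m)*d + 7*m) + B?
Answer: 7574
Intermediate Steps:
x(d, m) = 20 + 7*m + d*(-9*m + d*(-10 + d)) (x(d, m) = (((d - 10)*d - 9*m)*d + 7*m) + 20 = (((-10 + d)*d - 9*m)*d + 7*m) + 20 = ((d*(-10 + d) - 9*m)*d + 7*m) + 20 = ((-9*m + d*(-10 + d))*d + 7*m) + 20 = (d*(-9*m + d*(-10 + d)) + 7*m) + 20 = (7*m + d*(-9*m + d*(-10 + d))) + 20 = 20 + 7*m + d*(-9*m + d*(-10 + d)))
x(22, -10) - 164 = (20 + 22**3 - 10*22**2 + 7*(-10) - 9*22*(-10)) - 164 = (20 + 10648 - 10*484 - 70 + 1980) - 164 = (20 + 10648 - 4840 - 70 + 1980) - 164 = 7738 - 164 = 7574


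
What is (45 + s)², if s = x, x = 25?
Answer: 4900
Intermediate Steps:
s = 25
(45 + s)² = (45 + 25)² = 70² = 4900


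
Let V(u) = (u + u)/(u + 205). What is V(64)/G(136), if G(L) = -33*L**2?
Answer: -2/2565453 ≈ -7.7959e-7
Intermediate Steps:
V(u) = 2*u/(205 + u) (V(u) = (2*u)/(205 + u) = 2*u/(205 + u))
V(64)/G(136) = (2*64/(205 + 64))/((-33*136**2)) = (2*64/269)/((-33*18496)) = (2*64*(1/269))/(-610368) = (128/269)*(-1/610368) = -2/2565453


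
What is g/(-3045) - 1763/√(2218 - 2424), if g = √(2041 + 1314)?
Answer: -√3355/3045 + 1763*I*√206/206 ≈ -0.019022 + 122.83*I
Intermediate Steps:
g = √3355 ≈ 57.922
g/(-3045) - 1763/√(2218 - 2424) = √3355/(-3045) - 1763/√(2218 - 2424) = √3355*(-1/3045) - 1763*(-I*√206/206) = -√3355/3045 - 1763*(-I*√206/206) = -√3355/3045 - (-1763)*I*√206/206 = -√3355/3045 + 1763*I*√206/206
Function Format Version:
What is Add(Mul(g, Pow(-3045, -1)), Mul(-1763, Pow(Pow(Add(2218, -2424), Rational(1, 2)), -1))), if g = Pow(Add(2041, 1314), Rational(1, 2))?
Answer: Add(Mul(Rational(-1, 3045), Pow(3355, Rational(1, 2))), Mul(Rational(1763, 206), I, Pow(206, Rational(1, 2)))) ≈ Add(-0.019022, Mul(122.83, I))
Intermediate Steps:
g = Pow(3355, Rational(1, 2)) ≈ 57.922
Add(Mul(g, Pow(-3045, -1)), Mul(-1763, Pow(Pow(Add(2218, -2424), Rational(1, 2)), -1))) = Add(Mul(Pow(3355, Rational(1, 2)), Pow(-3045, -1)), Mul(-1763, Pow(Pow(Add(2218, -2424), Rational(1, 2)), -1))) = Add(Mul(Pow(3355, Rational(1, 2)), Rational(-1, 3045)), Mul(-1763, Pow(Pow(-206, Rational(1, 2)), -1))) = Add(Mul(Rational(-1, 3045), Pow(3355, Rational(1, 2))), Mul(-1763, Pow(Mul(I, Pow(206, Rational(1, 2))), -1))) = Add(Mul(Rational(-1, 3045), Pow(3355, Rational(1, 2))), Mul(-1763, Mul(Rational(-1, 206), I, Pow(206, Rational(1, 2))))) = Add(Mul(Rational(-1, 3045), Pow(3355, Rational(1, 2))), Mul(Rational(1763, 206), I, Pow(206, Rational(1, 2))))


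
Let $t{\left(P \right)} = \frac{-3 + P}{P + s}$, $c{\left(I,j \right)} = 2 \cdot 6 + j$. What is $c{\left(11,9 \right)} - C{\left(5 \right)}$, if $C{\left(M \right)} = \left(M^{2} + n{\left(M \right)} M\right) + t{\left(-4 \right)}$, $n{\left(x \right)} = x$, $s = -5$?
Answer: $- \frac{268}{9} \approx -29.778$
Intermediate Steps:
$c{\left(I,j \right)} = 12 + j$
$t{\left(P \right)} = \frac{-3 + P}{-5 + P}$ ($t{\left(P \right)} = \frac{-3 + P}{P - 5} = \frac{-3 + P}{-5 + P}$)
$C{\left(M \right)} = \frac{7}{9} + 2 M^{2}$ ($C{\left(M \right)} = \left(M^{2} + M M\right) + \frac{-3 - 4}{-5 - 4} = \left(M^{2} + M^{2}\right) + \frac{1}{-9} \left(-7\right) = 2 M^{2} - - \frac{7}{9} = 2 M^{2} + \frac{7}{9} = \frac{7}{9} + 2 M^{2}$)
$c{\left(11,9 \right)} - C{\left(5 \right)} = \left(12 + 9\right) - \left(\frac{7}{9} + 2 \cdot 5^{2}\right) = 21 - \left(\frac{7}{9} + 2 \cdot 25\right) = 21 - \left(\frac{7}{9} + 50\right) = 21 - \frac{457}{9} = - \frac{268}{9}$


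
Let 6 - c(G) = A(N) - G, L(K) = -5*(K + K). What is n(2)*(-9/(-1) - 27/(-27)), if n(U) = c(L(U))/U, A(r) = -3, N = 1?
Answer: -55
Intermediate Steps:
L(K) = -10*K
c(G) = 9 + G (c(G) = 6 - (-3 - G) = 6 + (3 + G) = 9 + G)
n(U) = (9 - 10*U)/U
n(2)*(-9/(-1) - 27/(-27)) = (-10 + 9/2)*(-9/(-1) - 27/(-27)) = (-10 + 9*(½))*(-9*(-1) - 27*(-1/27)) = (-10 + 9/2)*(9 + 1) = -11/2*10 = -55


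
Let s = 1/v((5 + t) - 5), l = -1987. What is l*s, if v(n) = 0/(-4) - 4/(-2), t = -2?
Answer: -1987/2 ≈ -993.50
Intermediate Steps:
v(n) = 2 (v(n) = 0*(-¼) - 4*(-½) = 0 + 2 = 2)
s = ½ (s = 1/2 = ½ ≈ 0.50000)
l*s = -1987*½ = -1987/2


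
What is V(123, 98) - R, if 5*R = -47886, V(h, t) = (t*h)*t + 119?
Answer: 5954941/5 ≈ 1.1910e+6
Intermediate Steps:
V(h, t) = 119 + h*t² (V(h, t) = (h*t)*t + 119 = h*t² + 119 = 119 + h*t²)
R = -47886/5 (R = (⅕)*(-47886) = -47886/5 ≈ -9577.2)
V(123, 98) - R = (119 + 123*98²) - 1*(-47886/5) = (119 + 123*9604) + 47886/5 = (119 + 1181292) + 47886/5 = 1181411 + 47886/5 = 5954941/5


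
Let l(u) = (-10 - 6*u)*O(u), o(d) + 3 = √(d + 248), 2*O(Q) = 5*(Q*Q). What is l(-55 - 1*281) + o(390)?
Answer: 566173437 + √638 ≈ 5.6617e+8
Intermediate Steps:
O(Q) = 5*Q²/2 (O(Q) = (5*(Q*Q))/2 = (5*Q²)/2 = 5*Q²/2)
o(d) = -3 + √(248 + d) (o(d) = -3 + √(d + 248) = -3 + √(248 + d))
l(u) = 5*u²*(-10 - 6*u)/2 (l(u) = (-10 - 6*u)*(5*u²/2) = 5*u²*(-10 - 6*u)/2)
l(-55 - 1*281) + o(390) = (-55 - 1*281)²*(-25 - 15*(-55 - 1*281)) + (-3 + √(248 + 390)) = (-55 - 281)²*(-25 - 15*(-55 - 281)) + (-3 + √638) = (-336)²*(-25 - 15*(-336)) + (-3 + √638) = 112896*(-25 + 5040) + (-3 + √638) = 112896*5015 + (-3 + √638) = 566173440 + (-3 + √638) = 566173437 + √638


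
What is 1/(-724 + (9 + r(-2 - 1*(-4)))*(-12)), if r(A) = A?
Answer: -1/856 ≈ -0.0011682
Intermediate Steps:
1/(-724 + (9 + r(-2 - 1*(-4)))*(-12)) = 1/(-724 + (9 + (-2 - 1*(-4)))*(-12)) = 1/(-724 + (9 + (-2 + 4))*(-12)) = 1/(-724 + (9 + 2)*(-12)) = 1/(-724 + 11*(-12)) = 1/(-724 - 132) = 1/(-856) = -1/856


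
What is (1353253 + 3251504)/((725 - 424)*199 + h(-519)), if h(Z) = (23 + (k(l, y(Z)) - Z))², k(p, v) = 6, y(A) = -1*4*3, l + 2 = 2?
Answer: 4604757/360203 ≈ 12.784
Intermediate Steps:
l = 0 (l = -2 + 2 = 0)
y(A) = -12 (y(A) = -4*3 = -12)
h(Z) = (29 - Z)² (h(Z) = (23 + (6 - Z))² = (29 - Z)²)
(1353253 + 3251504)/((725 - 424)*199 + h(-519)) = (1353253 + 3251504)/((725 - 424)*199 + (29 - 1*(-519))²) = 4604757/(301*199 + (29 + 519)²) = 4604757/(59899 + 548²) = 4604757/(59899 + 300304) = 4604757/360203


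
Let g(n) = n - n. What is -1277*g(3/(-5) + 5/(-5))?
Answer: 0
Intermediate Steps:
g(n) = 0
-1277*g(3/(-5) + 5/(-5)) = -1277*0 = 0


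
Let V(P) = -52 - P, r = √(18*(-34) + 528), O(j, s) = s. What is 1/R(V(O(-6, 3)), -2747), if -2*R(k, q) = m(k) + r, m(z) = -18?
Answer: 3/34 + I*√21/102 ≈ 0.088235 + 0.044927*I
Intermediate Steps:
r = 2*I*√21 (r = √(-612 + 528) = √(-84) = 2*I*√21 ≈ 9.1651*I)
R(k, q) = 9 - I*√21 (R(k, q) = -(-18 + 2*I*√21)/2 = 9 - I*√21)
1/R(V(O(-6, 3)), -2747) = 1/(9 - I*√21)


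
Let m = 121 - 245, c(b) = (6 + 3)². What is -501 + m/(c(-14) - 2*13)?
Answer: -27679/55 ≈ -503.25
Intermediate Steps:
c(b) = 81 (c(b) = 9² = 81)
m = -124
-501 + m/(c(-14) - 2*13) = -501 - 124/(81 - 2*13) = -501 - 124/(81 - 26) = -501 - 124/55 = -27679/55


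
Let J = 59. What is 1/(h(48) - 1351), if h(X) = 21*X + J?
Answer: -1/284 ≈ -0.0035211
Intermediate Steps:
h(X) = 59 + 21*X (h(X) = 21*X + 59 = 59 + 21*X)
1/(h(48) - 1351) = 1/((59 + 21*48) - 1351) = 1/((59 + 1008) - 1351) = 1/(1067 - 1351) = 1/(-284) = -1/284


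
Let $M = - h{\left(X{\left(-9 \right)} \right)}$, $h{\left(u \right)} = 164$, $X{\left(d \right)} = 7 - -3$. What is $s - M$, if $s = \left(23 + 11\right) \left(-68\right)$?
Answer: $-2148$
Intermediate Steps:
$X{\left(d \right)} = 10$ ($X{\left(d \right)} = 7 + 3 = 10$)
$s = -2312$ ($s = 34 \left(-68\right) = -2312$)
$M = -164$ ($M = \left(-1\right) 164 = -164$)
$s - M = -2312 - -164 = -2312 + 164 = -2148$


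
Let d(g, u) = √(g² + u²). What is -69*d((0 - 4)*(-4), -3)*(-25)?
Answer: 1725*√265 ≈ 28081.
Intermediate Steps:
-69*d((0 - 4)*(-4), -3)*(-25) = -69*√(((0 - 4)*(-4))² + (-3)²)*(-25) = -69*√((-4*(-4))² + 9)*(-25) = -69*√(16² + 9)*(-25) = -69*√(256 + 9)*(-25) = -69*√265*(-25) = 1725*√265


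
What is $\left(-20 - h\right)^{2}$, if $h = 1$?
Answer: $441$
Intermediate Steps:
$\left(-20 - h\right)^{2} = \left(-20 - 1\right)^{2} = \left(-21\right)^{2} = 441$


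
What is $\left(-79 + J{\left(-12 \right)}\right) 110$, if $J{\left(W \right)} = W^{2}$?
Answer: $7150$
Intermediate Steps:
$\left(-79 + J{\left(-12 \right)}\right) 110 = \left(-79 + \left(-12\right)^{2}\right) 110 = \left(-79 + 144\right) 110 = 65 \cdot 110 = 7150$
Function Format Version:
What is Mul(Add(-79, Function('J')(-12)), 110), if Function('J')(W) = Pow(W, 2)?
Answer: 7150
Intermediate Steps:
Mul(Add(-79, Function('J')(-12)), 110) = Mul(Add(-79, Pow(-12, 2)), 110) = Mul(Add(-79, 144), 110) = Mul(65, 110) = 7150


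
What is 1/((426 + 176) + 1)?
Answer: 1/603 ≈ 0.0016584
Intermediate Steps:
1/((426 + 176) + 1) = 1/(602 + 1) = 1/603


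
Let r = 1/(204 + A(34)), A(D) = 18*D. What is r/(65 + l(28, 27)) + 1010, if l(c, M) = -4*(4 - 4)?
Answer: 53570401/53040 ≈ 1010.0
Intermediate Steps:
l(c, M) = 0 (l(c, M) = -4*0 = 0)
r = 1/816 (r = 1/(204 + 18*34) = 1/(204 + 612) = 1/816 ≈ 0.0012255)
r/(65 + l(28, 27)) + 1010 = 1/(816*(65 + 0)) + 1010 = (1/816)/65 + 1010 = (1/816)*(1/65) + 1010 = 1/53040 + 1010 = 53570401/53040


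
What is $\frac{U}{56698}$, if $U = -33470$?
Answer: $- \frac{16735}{28349} \approx -0.59032$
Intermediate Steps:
$\frac{U}{56698} = - \frac{33470}{56698} = \left(-33470\right) \frac{1}{56698} = - \frac{16735}{28349}$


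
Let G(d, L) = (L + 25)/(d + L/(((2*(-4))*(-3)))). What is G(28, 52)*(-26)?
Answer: -12012/181 ≈ -66.365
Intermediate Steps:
G(d, L) = (25 + L)/(d + L/24) (G(d, L) = (25 + L)/(d + L/((-8*(-3)))) = (25 + L)/(d + L/24))
G(28, 52)*(-26) = (24*(25 + 52)/(52 + 24*28))*(-26) = (24*77/(52 + 672))*(-26) = (24*77/724)*(-26) = (24*(1/724)*77)*(-26) = (462/181)*(-26) = -12012/181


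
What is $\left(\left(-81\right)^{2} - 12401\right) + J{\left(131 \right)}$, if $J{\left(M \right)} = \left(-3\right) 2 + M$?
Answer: $-5715$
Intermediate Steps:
$J{\left(M \right)} = -6 + M$
$\left(\left(-81\right)^{2} - 12401\right) + J{\left(131 \right)} = \left(\left(-81\right)^{2} - 12401\right) + \left(-6 + 131\right) = \left(6561 - 12401\right) + 125 = -5840 + 125 = -5715$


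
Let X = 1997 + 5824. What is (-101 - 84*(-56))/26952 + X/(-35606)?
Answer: -23448587/479826456 ≈ -0.048869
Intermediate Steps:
X = 7821
(-101 - 84*(-56))/26952 + X/(-35606) = (-101 - 84*(-56))/26952 + 7821/(-35606) = (-101 + 4704)*(1/26952) + 7821*(-1/35606) = 4603*(1/26952) - 7821/35606 = 4603/26952 - 7821/35606 = -23448587/479826456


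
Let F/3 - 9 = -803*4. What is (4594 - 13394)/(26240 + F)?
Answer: -8800/16631 ≈ -0.52913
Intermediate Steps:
F = -9609 (F = 27 + 3*(-803*4) = 27 + 3*(-3212) = 27 - 9636 = -9609)
(4594 - 13394)/(26240 + F) = (4594 - 13394)/(26240 - 9609) = -8800/16631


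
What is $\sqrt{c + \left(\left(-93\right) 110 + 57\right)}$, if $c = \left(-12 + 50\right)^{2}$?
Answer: $i \sqrt{8729} \approx 93.429 i$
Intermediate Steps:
$c = 1444$ ($c = 38^{2} = 1444$)
$\sqrt{c + \left(\left(-93\right) 110 + 57\right)} = \sqrt{1444 + \left(\left(-93\right) 110 + 57\right)} = \sqrt{1444 + \left(-10230 + 57\right)} = \sqrt{1444 - 10173} = \sqrt{-8729} = i \sqrt{8729}$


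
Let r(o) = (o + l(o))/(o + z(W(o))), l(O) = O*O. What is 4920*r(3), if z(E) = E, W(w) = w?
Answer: 9840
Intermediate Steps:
l(O) = O²
r(o) = (o + o²)/(2*o) (r(o) = (o + o²)/(o + o) = (o + o²)/((2*o)) = (o + o²)*(1/(2*o)) = (o + o²)/(2*o))
4920*r(3) = 4920*(½ + (½)*3) = 4920*(½ + 3/2) = 4920*2 = 9840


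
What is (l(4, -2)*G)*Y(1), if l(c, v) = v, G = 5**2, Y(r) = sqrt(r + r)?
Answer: -50*sqrt(2) ≈ -70.711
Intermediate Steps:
Y(r) = sqrt(2)*sqrt(r) (Y(r) = sqrt(2*r) = sqrt(2)*sqrt(r))
G = 25
(l(4, -2)*G)*Y(1) = (-2*25)*(sqrt(2)*sqrt(1)) = -50*sqrt(2)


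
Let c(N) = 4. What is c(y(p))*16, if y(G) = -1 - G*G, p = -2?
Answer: 64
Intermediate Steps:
y(G) = -1 - G**2
c(y(p))*16 = 4*16 = 64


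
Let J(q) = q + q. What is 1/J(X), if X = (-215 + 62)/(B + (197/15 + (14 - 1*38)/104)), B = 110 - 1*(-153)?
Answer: -53801/59670 ≈ -0.90164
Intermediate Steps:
B = 263 (B = 110 + 153 = 263)
X = -29835/53801 (X = (-215 + 62)/(263 + (197/15 + (14 - 1*38)/104)) = -153/(263 + (197*(1/15) + (14 - 38)*(1/104))) = -153/(263 + (197/15 - 24*1/104)) = -153/(263 + (197/15 - 3/13)) = -153/(263 + 2516/195) = -153/53801/195 = -153*195/53801 = -29835/53801 ≈ -0.55454)
J(q) = 2*q
1/J(X) = 1/(2*(-29835/53801)) = 1/(-59670/53801) = -53801/59670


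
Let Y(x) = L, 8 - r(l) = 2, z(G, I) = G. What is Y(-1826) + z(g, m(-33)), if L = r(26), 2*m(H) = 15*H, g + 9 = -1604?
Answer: -1607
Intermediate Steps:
g = -1613 (g = -9 - 1604 = -1613)
m(H) = 15*H/2 (m(H) = (15*H)/2 = 15*H/2)
r(l) = 6 (r(l) = 8 - 1*2 = 8 - 2 = 6)
L = 6
Y(x) = 6
Y(-1826) + z(g, m(-33)) = 6 - 1613 = -1607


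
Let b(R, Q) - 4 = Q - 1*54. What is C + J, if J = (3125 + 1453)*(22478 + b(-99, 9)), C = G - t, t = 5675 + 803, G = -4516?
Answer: 102705592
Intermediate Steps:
t = 6478
C = -10994 (C = -4516 - 1*6478 = -4516 - 6478 = -10994)
b(R, Q) = -50 + Q (b(R, Q) = 4 + (Q - 1*54) = 4 + (Q - 54) = 4 + (-54 + Q) = -50 + Q)
J = 102716586 (J = (3125 + 1453)*(22478 + (-50 + 9)) = 4578*(22478 - 41) = 4578*22437 = 102716586)
C + J = -10994 + 102716586 = 102705592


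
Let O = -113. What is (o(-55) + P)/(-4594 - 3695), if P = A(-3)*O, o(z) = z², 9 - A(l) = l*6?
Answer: 26/8289 ≈ 0.0031367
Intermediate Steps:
A(l) = 9 - 6*l (A(l) = 9 - l*6 = 9 - 6*l)
P = -3051 (P = (9 - 6*(-3))*(-113) = (9 + 18)*(-113) = 27*(-113) = -3051)
(o(-55) + P)/(-4594 - 3695) = ((-55)² - 3051)/(-4594 - 3695) = (3025 - 3051)/(-8289) = -26*(-1/8289) = 26/8289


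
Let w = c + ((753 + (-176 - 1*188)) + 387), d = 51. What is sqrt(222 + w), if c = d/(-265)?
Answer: sqrt(70071035)/265 ≈ 31.588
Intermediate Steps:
c = -51/265 (c = 51/(-265) = 51*(-1/265) = -51/265 ≈ -0.19245)
w = 205589/265 (w = -51/265 + ((753 + (-176 - 1*188)) + 387) = -51/265 + ((753 + (-176 - 188)) + 387) = -51/265 + ((753 - 364) + 387) = -51/265 + (389 + 387) = -51/265 + 776 = 205589/265 ≈ 775.81)
sqrt(222 + w) = sqrt(222 + 205589/265) = sqrt(264419/265) = sqrt(70071035)/265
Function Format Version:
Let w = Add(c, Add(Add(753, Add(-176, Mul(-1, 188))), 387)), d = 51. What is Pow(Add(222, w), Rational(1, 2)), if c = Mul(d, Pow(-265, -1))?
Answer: Mul(Rational(1, 265), Pow(70071035, Rational(1, 2))) ≈ 31.588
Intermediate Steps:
c = Rational(-51, 265) (c = Mul(51, Pow(-265, -1)) = Mul(51, Rational(-1, 265)) = Rational(-51, 265) ≈ -0.19245)
w = Rational(205589, 265) (w = Add(Rational(-51, 265), Add(Add(753, Add(-176, Mul(-1, 188))), 387)) = Add(Rational(-51, 265), Add(Add(753, Add(-176, -188)), 387)) = Add(Rational(-51, 265), Add(Add(753, -364), 387)) = Add(Rational(-51, 265), Add(389, 387)) = Add(Rational(-51, 265), 776) = Rational(205589, 265) ≈ 775.81)
Pow(Add(222, w), Rational(1, 2)) = Pow(Add(222, Rational(205589, 265)), Rational(1, 2)) = Pow(Rational(264419, 265), Rational(1, 2)) = Mul(Rational(1, 265), Pow(70071035, Rational(1, 2)))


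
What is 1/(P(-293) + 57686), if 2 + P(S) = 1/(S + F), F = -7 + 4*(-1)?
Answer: 304/17535935 ≈ 1.7336e-5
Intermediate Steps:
F = -11 (F = -7 - 4 = -11)
P(S) = -2 + 1/(-11 + S) (P(S) = -2 + 1/(S - 11) = -2 + 1/(-11 + S))
1/(P(-293) + 57686) = 1/((23 - 2*(-293))/(-11 - 293) + 57686) = 1/((23 + 586)/(-304) + 57686) = 1/(-1/304*609 + 57686) = 1/(-609/304 + 57686) = 1/(17535935/304) = 304/17535935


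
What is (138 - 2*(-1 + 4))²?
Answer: 17424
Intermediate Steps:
(138 - 2*(-1 + 4))² = (138 - 2*3)² = (138 - 6)² = 132² = 17424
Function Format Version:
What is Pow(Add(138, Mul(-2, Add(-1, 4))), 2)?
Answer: 17424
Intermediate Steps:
Pow(Add(138, Mul(-2, Add(-1, 4))), 2) = Pow(Add(138, Mul(-2, 3)), 2) = Pow(Add(138, -6), 2) = Pow(132, 2) = 17424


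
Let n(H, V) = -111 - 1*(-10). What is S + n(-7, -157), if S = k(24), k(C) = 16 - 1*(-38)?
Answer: -47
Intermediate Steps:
n(H, V) = -101 (n(H, V) = -111 + 10 = -101)
k(C) = 54 (k(C) = 16 + 38 = 54)
S = 54
S + n(-7, -157) = 54 - 101 = -47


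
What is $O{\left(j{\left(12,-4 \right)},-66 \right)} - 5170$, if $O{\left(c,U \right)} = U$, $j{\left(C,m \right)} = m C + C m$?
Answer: $-5236$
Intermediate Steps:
$j{\left(C,m \right)} = 2 C m$ ($j{\left(C,m \right)} = C m + C m = 2 C m$)
$O{\left(j{\left(12,-4 \right)},-66 \right)} - 5170 = -66 - 5170 = -5236$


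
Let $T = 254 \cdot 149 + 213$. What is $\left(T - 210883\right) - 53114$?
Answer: $-225938$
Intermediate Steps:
$T = 38059$ ($T = 37846 + 213 = 38059$)
$\left(T - 210883\right) - 53114 = \left(38059 - 210883\right) - 53114 = -172824 - 53114 = -225938$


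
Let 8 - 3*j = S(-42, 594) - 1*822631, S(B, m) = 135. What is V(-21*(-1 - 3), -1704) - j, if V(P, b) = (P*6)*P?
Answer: -231832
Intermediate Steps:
V(P, b) = 6*P² (V(P, b) = (6*P)*P = 6*P²)
j = 274168 (j = 8/3 - (135 - 1*822631)/3 = 8/3 - (135 - 822631)/3 = 8/3 - ⅓*(-822496) = 8/3 + 822496/3 = 274168)
V(-21*(-1 - 3), -1704) - j = 6*(-21*(-1 - 3))² - 1*274168 = 6*(-21*(-4))² - 274168 = 6*84² - 274168 = 6*7056 - 274168 = 42336 - 274168 = -231832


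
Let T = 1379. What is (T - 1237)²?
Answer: 20164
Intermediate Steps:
(T - 1237)² = (1379 - 1237)² = 142² = 20164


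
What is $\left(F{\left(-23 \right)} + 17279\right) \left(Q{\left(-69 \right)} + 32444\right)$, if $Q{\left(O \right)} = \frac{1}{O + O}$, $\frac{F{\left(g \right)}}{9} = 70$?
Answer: $\frac{80183446339}{138} \approx 5.8104 \cdot 10^{8}$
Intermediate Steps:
$F{\left(g \right)} = 630$ ($F{\left(g \right)} = 9 \cdot 70 = 630$)
$Q{\left(O \right)} = \frac{1}{2 O}$
$\left(F{\left(-23 \right)} + 17279\right) \left(Q{\left(-69 \right)} + 32444\right) = \left(630 + 17279\right) \left(\frac{1}{2 \left(-69\right)} + 32444\right) = 17909 \left(\frac{1}{2} \left(- \frac{1}{69}\right) + 32444\right) = 17909 \left(- \frac{1}{138} + 32444\right) = 17909 \cdot \frac{4477271}{138} = \frac{80183446339}{138}$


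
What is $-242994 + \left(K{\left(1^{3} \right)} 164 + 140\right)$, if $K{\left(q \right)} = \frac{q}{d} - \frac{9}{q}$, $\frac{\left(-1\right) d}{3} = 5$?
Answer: $- \frac{3665114}{15} \approx -2.4434 \cdot 10^{5}$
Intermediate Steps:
$d = -15$ ($d = \left(-3\right) 5 = -15$)
$K{\left(q \right)} = - \frac{9}{q} - \frac{q}{15}$ ($K{\left(q \right)} = \frac{q}{-15} - \frac{9}{q} = q \left(- \frac{1}{15}\right) - \frac{9}{q} = - \frac{q}{15} - \frac{9}{q} = - \frac{9}{q} - \frac{q}{15}$)
$-242994 + \left(K{\left(1^{3} \right)} 164 + 140\right) = -242994 + \left(\left(- \frac{9}{1^{3}} - \frac{1^{3}}{15}\right) 164 + 140\right) = -242994 + \left(\left(- \frac{9}{1} - \frac{1}{15}\right) 164 + 140\right) = -242994 + \left(\left(\left(-9\right) 1 - \frac{1}{15}\right) 164 + 140\right) = -242994 + \left(\left(-9 - \frac{1}{15}\right) 164 + 140\right) = -242994 + \left(\left(- \frac{136}{15}\right) 164 + 140\right) = -242994 + \left(- \frac{22304}{15} + 140\right) = -242994 - \frac{20204}{15} = - \frac{3665114}{15}$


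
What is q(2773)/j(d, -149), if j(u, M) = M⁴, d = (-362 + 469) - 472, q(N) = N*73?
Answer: 202429/492884401 ≈ 0.00041070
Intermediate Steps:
q(N) = 73*N
d = -365 (d = 107 - 472 = -365)
q(2773)/j(d, -149) = (73*2773)/((-149)⁴) = 202429/492884401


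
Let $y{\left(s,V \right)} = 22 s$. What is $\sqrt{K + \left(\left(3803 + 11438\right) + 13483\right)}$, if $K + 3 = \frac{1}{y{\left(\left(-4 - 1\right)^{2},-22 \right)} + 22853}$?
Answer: $\frac{2 \sqrt{3932625867573}}{23403} \approx 169.47$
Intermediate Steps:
$K = - \frac{70208}{23403}$ ($K = -3 + \frac{1}{22 \left(-4 - 1\right)^{2} + 22853} = -3 + \frac{1}{22 \left(-5\right)^{2} + 22853} = -3 + \frac{1}{22 \cdot 25 + 22853} = -3 + \frac{1}{550 + 22853} = -3 + \frac{1}{23403} = - \frac{70208}{23403} \approx -3.0$)
$\sqrt{K + \left(\left(3803 + 11438\right) + 13483\right)} = \sqrt{- \frac{70208}{23403} + \left(\left(3803 + 11438\right) + 13483\right)} = \sqrt{- \frac{70208}{23403} + \left(15241 + 13483\right)} = \sqrt{- \frac{70208}{23403} + 28724} = \sqrt{\frac{672157564}{23403}} = \frac{2 \sqrt{3932625867573}}{23403}$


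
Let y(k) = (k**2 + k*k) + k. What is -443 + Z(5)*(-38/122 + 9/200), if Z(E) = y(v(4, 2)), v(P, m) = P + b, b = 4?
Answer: -730842/1525 ≈ -479.24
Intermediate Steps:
v(P, m) = 4 + P (v(P, m) = P + 4 = 4 + P)
y(k) = k + 2*k**2 (y(k) = (k**2 + k**2) + k = 2*k**2 + k = k + 2*k**2)
Z(E) = 136 (Z(E) = (4 + 4)*(1 + 2*(4 + 4)) = 8*(1 + 2*8) = 8*(1 + 16) = 8*17 = 136)
-443 + Z(5)*(-38/122 + 9/200) = -443 + 136*(-38/122 + 9/200) = -443 + 136*(-38*1/122 + 9*(1/200)) = -443 + 136*(-19/61 + 9/200) = -443 + 136*(-3251/12200) = -443 - 55267/1525 = -730842/1525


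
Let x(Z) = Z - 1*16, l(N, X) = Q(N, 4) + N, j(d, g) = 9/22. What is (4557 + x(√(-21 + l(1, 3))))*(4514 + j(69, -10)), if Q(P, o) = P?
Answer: 450998497/22 + 99317*I*√19/22 ≈ 2.05e+7 + 19678.0*I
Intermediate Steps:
j(d, g) = 9/22 (j(d, g) = 9*(1/22) = 9/22)
l(N, X) = 2*N (l(N, X) = N + N = 2*N)
x(Z) = -16 + Z (x(Z) = Z - 16 = -16 + Z)
(4557 + x(√(-21 + l(1, 3))))*(4514 + j(69, -10)) = (4557 + (-16 + √(-21 + 2*1)))*(4514 + 9/22) = (4557 + (-16 + √(-21 + 2)))*(99317/22) = (4557 + (-16 + √(-19)))*(99317/22) = (4557 + (-16 + I*√19))*(99317/22) = (4541 + I*√19)*(99317/22) = 450998497/22 + 99317*I*√19/22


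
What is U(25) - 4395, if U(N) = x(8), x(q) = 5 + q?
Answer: -4382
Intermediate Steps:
U(N) = 13 (U(N) = 5 + 8 = 13)
U(25) - 4395 = 13 - 4395 = -4382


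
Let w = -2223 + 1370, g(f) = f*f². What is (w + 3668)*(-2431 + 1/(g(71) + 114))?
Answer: -490011989762/71605 ≈ -6.8433e+6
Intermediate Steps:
g(f) = f³
w = -853
(w + 3668)*(-2431 + 1/(g(71) + 114)) = (-853 + 3668)*(-2431 + 1/(71³ + 114)) = 2815*(-2431 + 1/(357911 + 114)) = 2815*(-2431 + 1/358025) = 2815*(-870358774/358025) = -490011989762/71605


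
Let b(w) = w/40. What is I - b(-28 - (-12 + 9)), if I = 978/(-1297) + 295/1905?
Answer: 102025/3953256 ≈ 0.025808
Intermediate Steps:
I = -296095/494157 (I = 978*(-1/1297) + 295*(1/1905) = -978/1297 + 59/381 = -296095/494157 ≈ -0.59919)
b(w) = w/40 (b(w) = w*(1/40) = w/40)
I - b(-28 - (-12 + 9)) = -296095/494157 - (-28 - (-12 + 9))/40 = -296095/494157 - (-28 - 1*(-3))/40 = -296095/494157 - (-28 + 3)/40 = -296095/494157 - (-25)/40 = -296095/494157 - 1*(-5/8) = -296095/494157 + 5/8 = 102025/3953256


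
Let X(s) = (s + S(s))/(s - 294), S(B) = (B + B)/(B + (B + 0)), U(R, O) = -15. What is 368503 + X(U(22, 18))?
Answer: 113867441/309 ≈ 3.6850e+5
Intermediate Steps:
S(B) = 1 (S(B) = (2*B)/(B + B) = (2*B)/((2*B)) = (2*B)*(1/(2*B)) = 1)
X(s) = (1 + s)/(-294 + s) (X(s) = (s + 1)/(s - 294) = (1 + s)/(-294 + s))
368503 + X(U(22, 18)) = 368503 + (1 - 15)/(-294 - 15) = 368503 - 14/(-309) = 368503 - 1/309*(-14) = 368503 + 14/309 = 113867441/309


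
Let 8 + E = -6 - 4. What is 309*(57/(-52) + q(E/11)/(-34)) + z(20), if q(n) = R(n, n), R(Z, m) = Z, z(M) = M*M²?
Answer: 74642981/9724 ≈ 7676.2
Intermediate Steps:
E = -18 (E = -8 + (-6 - 4) = -8 - 10 = -18)
z(M) = M³
q(n) = n
309*(57/(-52) + q(E/11)/(-34)) + z(20) = 309*(57/(-52) - 18/11/(-34)) + 20³ = 309*(57*(-1/52) - 18*1/11*(-1/34)) + 8000 = 309*(-57/52 - 18/11*(-1/34)) + 8000 = 309*(-57/52 + 9/187) + 8000 = 309*(-10191/9724) + 8000 = -3149019/9724 + 8000 = 74642981/9724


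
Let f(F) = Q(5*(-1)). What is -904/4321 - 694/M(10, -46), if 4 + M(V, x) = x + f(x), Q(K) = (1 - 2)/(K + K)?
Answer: 29536644/2156179 ≈ 13.699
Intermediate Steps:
Q(K) = -1/(2*K)
f(F) = ⅒ (f(F) = -1/(2*(5*(-1))) = -½/(-5) = -½*(-⅕) = ⅒)
M(V, x) = -39/10 + x (M(V, x) = -4 + (x + ⅒) = -4 + (⅒ + x) = -39/10 + x)
-904/4321 - 694/M(10, -46) = -904/4321 - 694/(-39/10 - 46) = -904*1/4321 - 694/(-499/10) = -904/4321 - 694*(-10/499) = -904/4321 + 6940/499 = 29536644/2156179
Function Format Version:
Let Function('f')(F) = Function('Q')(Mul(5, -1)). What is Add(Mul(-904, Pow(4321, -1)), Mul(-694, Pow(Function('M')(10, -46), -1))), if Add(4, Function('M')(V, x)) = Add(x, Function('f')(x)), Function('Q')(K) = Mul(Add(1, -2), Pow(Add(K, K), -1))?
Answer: Rational(29536644, 2156179) ≈ 13.699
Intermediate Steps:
Function('Q')(K) = Mul(Rational(-1, 2), Pow(K, -1)) (Function('Q')(K) = Mul(-1, Pow(Mul(2, K), -1)) = Mul(-1, Mul(Rational(1, 2), Pow(K, -1))) = Mul(Rational(-1, 2), Pow(K, -1)))
Function('f')(F) = Rational(1, 10) (Function('f')(F) = Mul(Rational(-1, 2), Pow(Mul(5, -1), -1)) = Mul(Rational(-1, 2), Pow(-5, -1)) = Mul(Rational(-1, 2), Rational(-1, 5)) = Rational(1, 10))
Function('M')(V, x) = Add(Rational(-39, 10), x) (Function('M')(V, x) = Add(-4, Add(x, Rational(1, 10))) = Add(-4, Add(Rational(1, 10), x)) = Add(Rational(-39, 10), x))
Add(Mul(-904, Pow(4321, -1)), Mul(-694, Pow(Function('M')(10, -46), -1))) = Add(Mul(-904, Pow(4321, -1)), Mul(-694, Pow(Add(Rational(-39, 10), -46), -1))) = Add(Mul(-904, Rational(1, 4321)), Mul(-694, Pow(Rational(-499, 10), -1))) = Add(Rational(-904, 4321), Mul(-694, Rational(-10, 499))) = Add(Rational(-904, 4321), Rational(6940, 499)) = Rational(29536644, 2156179)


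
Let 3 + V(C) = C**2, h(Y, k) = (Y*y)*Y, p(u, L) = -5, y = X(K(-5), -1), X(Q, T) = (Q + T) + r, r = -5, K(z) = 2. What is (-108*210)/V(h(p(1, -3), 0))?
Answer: -22680/9997 ≈ -2.2687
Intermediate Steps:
X(Q, T) = -5 + Q + T (X(Q, T) = (Q + T) - 5 = -5 + Q + T)
y = -4 (y = -5 + 2 - 1 = -4)
h(Y, k) = -4*Y**2 (h(Y, k) = (Y*(-4))*Y = (-4*Y)*Y = -4*Y**2)
V(C) = -3 + C**2
(-108*210)/V(h(p(1, -3), 0)) = (-108*210)/(-3 + (-4*(-5)**2)**2) = -22680/(-3 + (-4*25)**2) = -22680/(-3 + (-100)**2) = -22680/(-3 + 10000) = -22680/9997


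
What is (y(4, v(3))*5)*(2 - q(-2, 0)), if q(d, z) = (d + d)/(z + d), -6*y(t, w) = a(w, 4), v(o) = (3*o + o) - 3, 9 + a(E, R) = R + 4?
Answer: 0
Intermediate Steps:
a(E, R) = -5 + R (a(E, R) = -9 + (R + 4) = -9 + (4 + R) = -5 + R)
v(o) = -3 + 4*o (v(o) = 4*o - 3 = -3 + 4*o)
y(t, w) = ⅙ (y(t, w) = -(-5 + 4)/6 = -⅙*(-1) = ⅙)
q(d, z) = 2*d/(d + z) (q(d, z) = (2*d)/(d + z) = 2*d/(d + z))
(y(4, v(3))*5)*(2 - q(-2, 0)) = ((⅙)*5)*(2 - 2*(-2)/(-2 + 0)) = 5*(2 - 2*(-2)/(-2))/6 = 5*(2 - 2*(-2)*(-1)/2)/6 = 5*(2 - 1*2)/6 = 5*(2 - 2)/6 = (⅚)*0 = 0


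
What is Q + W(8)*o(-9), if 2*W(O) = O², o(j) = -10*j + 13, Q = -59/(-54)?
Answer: 178043/54 ≈ 3297.1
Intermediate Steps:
Q = 59/54 (Q = -59*(-1/54) = 59/54 ≈ 1.0926)
o(j) = 13 - 10*j
W(O) = O²/2
Q + W(8)*o(-9) = 59/54 + ((½)*8²)*(13 - 10*(-9)) = 59/54 + ((½)*64)*(13 + 90) = 59/54 + 32*103 = 59/54 + 3296 = 178043/54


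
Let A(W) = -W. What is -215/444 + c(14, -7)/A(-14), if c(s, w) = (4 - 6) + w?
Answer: -3503/3108 ≈ -1.1271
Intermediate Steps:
c(s, w) = -2 + w
-215/444 + c(14, -7)/A(-14) = -215/444 + (-2 - 7)/((-1*(-14))) = -215*1/444 - 9/14 = -215/444 - 9*1/14 = -215/444 - 9/14 = -3503/3108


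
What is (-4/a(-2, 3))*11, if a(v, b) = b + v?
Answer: -44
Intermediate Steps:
(-4/a(-2, 3))*11 = (-4/(3 - 2))*11 = (-4/1)*11 = (1*(-4))*11 = -4*11 = -44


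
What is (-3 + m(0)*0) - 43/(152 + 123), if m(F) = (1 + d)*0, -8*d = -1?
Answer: -868/275 ≈ -3.1564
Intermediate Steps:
d = ⅛ (d = -⅛*(-1) = ⅛ ≈ 0.12500)
m(F) = 0 (m(F) = (1 + ⅛)*0 = (9/8)*0 = 0)
(-3 + m(0)*0) - 43/(152 + 123) = (-3 + 0*0) - 43/(152 + 123) = (-3 + 0) - 43/275 = -3 - 43*1/275 = -3 - 43/275 = -868/275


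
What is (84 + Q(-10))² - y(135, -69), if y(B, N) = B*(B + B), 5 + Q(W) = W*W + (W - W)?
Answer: -4409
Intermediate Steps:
Q(W) = -5 + W² (Q(W) = -5 + (W*W + (W - W)) = -5 + (W² + 0) = -5 + W²)
y(B, N) = 2*B² (y(B, N) = B*(2*B) = 2*B²)
(84 + Q(-10))² - y(135, -69) = (84 + (-5 + (-10)²))² - 2*135² = (84 + (-5 + 100))² - 2*18225 = (84 + 95)² - 1*36450 = 179² - 36450 = 32041 - 36450 = -4409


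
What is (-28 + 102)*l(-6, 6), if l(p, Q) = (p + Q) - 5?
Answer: -370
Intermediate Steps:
l(p, Q) = -5 + Q + p (l(p, Q) = (Q + p) - 5 = -5 + Q + p)
(-28 + 102)*l(-6, 6) = (-28 + 102)*(-5 + 6 - 6) = 74*(-5) = -370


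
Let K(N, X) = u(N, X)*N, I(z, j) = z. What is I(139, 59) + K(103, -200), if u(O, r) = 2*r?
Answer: -41061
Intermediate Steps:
K(N, X) = 2*N*X (K(N, X) = (2*X)*N = 2*N*X)
I(139, 59) + K(103, -200) = 139 + 2*103*(-200) = 139 - 41200 = -41061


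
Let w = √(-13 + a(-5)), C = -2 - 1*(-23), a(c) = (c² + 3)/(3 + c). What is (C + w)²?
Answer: 414 + 126*I*√3 ≈ 414.0 + 218.24*I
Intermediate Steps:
a(c) = (3 + c²)/(3 + c)
C = 21 (C = -2 + 23 = 21)
w = 3*I*√3 (w = √(-13 + (3 + (-5)²)/(3 - 5)) = √(-13 + (3 + 25)/(-2)) = √(-13 - ½*28) = √(-13 - 14) = √(-27) = 3*I*√3 ≈ 5.1962*I)
(C + w)² = (21 + 3*I*√3)²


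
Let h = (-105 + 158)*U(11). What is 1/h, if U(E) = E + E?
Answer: 1/1166 ≈ 0.00085763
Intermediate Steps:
U(E) = 2*E
h = 1166 (h = (-105 + 158)*(2*11) = 53*22 = 1166)
1/h = 1/1166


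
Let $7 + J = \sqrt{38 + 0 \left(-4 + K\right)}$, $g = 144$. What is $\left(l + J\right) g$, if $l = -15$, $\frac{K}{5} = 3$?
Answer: $-3168 + 144 \sqrt{38} \approx -2280.3$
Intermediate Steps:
$K = 15$ ($K = 5 \cdot 3 = 15$)
$J = -7 + \sqrt{38}$ ($J = -7 + \sqrt{38 + 0 \left(-4 + 15\right)} = -7 + \sqrt{38 + 0 \cdot 11} = -7 + \sqrt{38 + 0} = -7 + \sqrt{38} \approx -0.83559$)
$\left(l + J\right) g = \left(-15 - \left(7 - \sqrt{38}\right)\right) 144 = \left(-22 + \sqrt{38}\right) 144 = -3168 + 144 \sqrt{38}$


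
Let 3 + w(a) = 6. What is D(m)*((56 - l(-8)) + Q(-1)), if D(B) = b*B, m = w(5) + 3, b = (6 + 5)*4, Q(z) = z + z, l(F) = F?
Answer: 16368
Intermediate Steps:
w(a) = 3 (w(a) = -3 + 6 = 3)
Q(z) = 2*z
b = 44 (b = 11*4 = 44)
m = 6 (m = 3 + 3 = 6)
D(B) = 44*B
D(m)*((56 - l(-8)) + Q(-1)) = (44*6)*((56 - 1*(-8)) + 2*(-1)) = 264*((56 + 8) - 2) = 264*(64 - 2) = 264*62 = 16368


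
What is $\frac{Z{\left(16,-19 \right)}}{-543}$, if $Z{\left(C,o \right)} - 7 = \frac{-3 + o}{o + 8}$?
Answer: $- \frac{3}{181} \approx -0.016575$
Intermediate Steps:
$Z{\left(C,o \right)} = 7 + \frac{-3 + o}{8 + o}$ ($Z{\left(C,o \right)} = 7 + \frac{-3 + o}{o + 8} = 7 + \frac{-3 + o}{8 + o}$)
$\frac{Z{\left(16,-19 \right)}}{-543} = \frac{\frac{1}{8 - 19} \left(53 + 8 \left(-19\right)\right)}{-543} = \frac{53 - 152}{-11} \left(- \frac{1}{543}\right) = \left(- \frac{1}{11}\right) \left(-99\right) \left(- \frac{1}{543}\right) = 9 \left(- \frac{1}{543}\right) = - \frac{3}{181}$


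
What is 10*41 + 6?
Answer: 416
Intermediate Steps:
10*41 + 6 = 410 + 6 = 416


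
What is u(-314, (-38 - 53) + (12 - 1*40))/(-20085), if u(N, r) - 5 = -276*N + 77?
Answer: -86746/20085 ≈ -4.3189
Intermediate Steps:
u(N, r) = 82 - 276*N (u(N, r) = 5 + (-276*N + 77) = 5 + (77 - 276*N) = 82 - 276*N)
u(-314, (-38 - 53) + (12 - 1*40))/(-20085) = (82 - 276*(-314))/(-20085) = (82 + 86664)*(-1/20085) = 86746*(-1/20085) = -86746/20085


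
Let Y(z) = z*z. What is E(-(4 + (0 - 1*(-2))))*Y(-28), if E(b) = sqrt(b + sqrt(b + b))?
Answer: 784*sqrt(-6 + 2*I*sqrt(3)) ≈ 534.1 + 1993.3*I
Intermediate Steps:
E(b) = sqrt(b + sqrt(2)*sqrt(b)) (E(b) = sqrt(b + sqrt(2*b)) = sqrt(b + sqrt(2)*sqrt(b)))
Y(z) = z**2
E(-(4 + (0 - 1*(-2))))*Y(-28) = sqrt(-(4 + (0 - 1*(-2))) + sqrt(2)*sqrt(-(4 + (0 - 1*(-2)))))*(-28)**2 = sqrt(-(4 + (0 + 2)) + sqrt(2)*sqrt(-(4 + (0 + 2))))*784 = sqrt(-(4 + 2) + sqrt(2)*sqrt(-(4 + 2)))*784 = sqrt(-1*6 + sqrt(2)*sqrt(-1*6))*784 = sqrt(-6 + sqrt(2)*sqrt(-6))*784 = sqrt(-6 + sqrt(2)*(I*sqrt(6)))*784 = sqrt(-6 + 2*I*sqrt(3))*784 = 784*sqrt(-6 + 2*I*sqrt(3))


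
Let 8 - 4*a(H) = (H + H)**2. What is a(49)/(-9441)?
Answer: 2399/9441 ≈ 0.25410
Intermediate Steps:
a(H) = 2 - H**2 (a(H) = 2 - (H + H)**2/4 = 2 - 4*H**2/4 = 2 - H**2)
a(49)/(-9441) = (2 - 1*49**2)/(-9441) = (2 - 1*2401)*(-1/9441) = (2 - 2401)*(-1/9441) = -2399*(-1/9441) = 2399/9441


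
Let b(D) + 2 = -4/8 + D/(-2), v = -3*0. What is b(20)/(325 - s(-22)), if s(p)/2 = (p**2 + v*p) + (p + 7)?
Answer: 25/1226 ≈ 0.020392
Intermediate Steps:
v = 0
b(D) = -5/2 - D/2 (b(D) = -2 + (-4/8 + D/(-2)) = -2 + (-4*1/8 + D*(-1/2)) = -2 + (-1/2 - D/2) = -5/2 - D/2)
s(p) = 14 + 2*p + 2*p**2 (s(p) = 2*((p**2 + 0*p) + (p + 7)) = 2*((p**2 + 0) + (7 + p)) = 2*(p**2 + (7 + p)) = 2*(7 + p + p**2) = 14 + 2*p + 2*p**2)
b(20)/(325 - s(-22)) = (-5/2 - 1/2*20)/(325 - (14 + 2*(-22) + 2*(-22)**2)) = (-5/2 - 10)/(325 - (14 - 44 + 2*484)) = -25/(2*(325 - (14 - 44 + 968))) = -25/(2*(325 - 1*938)) = -25/(2*(325 - 938)) = -25/2/(-613) = -25/2*(-1/613) = 25/1226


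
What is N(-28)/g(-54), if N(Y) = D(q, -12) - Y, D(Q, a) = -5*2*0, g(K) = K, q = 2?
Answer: -14/27 ≈ -0.51852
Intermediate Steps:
D(Q, a) = 0 (D(Q, a) = -10*0 = 0)
N(Y) = -Y (N(Y) = 0 - Y = -Y)
N(-28)/g(-54) = -1*(-28)/(-54) = 28*(-1/54) = -14/27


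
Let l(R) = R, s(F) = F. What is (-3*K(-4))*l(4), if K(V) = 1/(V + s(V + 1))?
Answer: 12/7 ≈ 1.7143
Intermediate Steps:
K(V) = 1/(1 + 2*V) (K(V) = 1/(V + (V + 1)) = 1/(V + (1 + V)) = 1/(1 + 2*V))
(-3*K(-4))*l(4) = -3/(1 + 2*(-4))*4 = -3/(1 - 8)*4 = -3/(-7)*4 = -3*(-⅐)*4 = (3/7)*4 = 12/7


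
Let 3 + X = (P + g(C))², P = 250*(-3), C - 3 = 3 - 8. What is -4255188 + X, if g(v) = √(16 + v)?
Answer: -4255191 + (750 - √14)² ≈ -3.6983e+6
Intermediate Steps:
C = -2 (C = 3 + (3 - 8) = 3 - 5 = -2)
P = -750
X = -3 + (-750 + √14)² (X = -3 + (-750 + √(16 - 2))² = -3 + (-750 + √14)² ≈ 5.5690e+5)
-4255188 + X = -4255188 + (562511 - 1500*√14) = -3692677 - 1500*√14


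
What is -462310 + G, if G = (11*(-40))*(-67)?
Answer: -432830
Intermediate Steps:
G = 29480 (G = -440*(-67) = 29480)
-462310 + G = -462310 + 29480 = -432830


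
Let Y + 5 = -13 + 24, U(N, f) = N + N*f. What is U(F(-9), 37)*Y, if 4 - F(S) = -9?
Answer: 2964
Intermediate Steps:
F(S) = 13 (F(S) = 4 - 1*(-9) = 4 + 9 = 13)
Y = 6 (Y = -5 + (-13 + 24) = -5 + 11 = 6)
U(F(-9), 37)*Y = (13*(1 + 37))*6 = (13*38)*6 = 494*6 = 2964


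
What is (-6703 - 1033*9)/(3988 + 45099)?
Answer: -16000/49087 ≈ -0.32595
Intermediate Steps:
(-6703 - 1033*9)/(3988 + 45099) = (-6703 - 9297)/49087 = -16000*1/49087 = -16000/49087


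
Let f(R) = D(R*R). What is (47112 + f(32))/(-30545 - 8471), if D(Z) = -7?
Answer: -47105/39016 ≈ -1.2073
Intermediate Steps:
f(R) = -7
(47112 + f(32))/(-30545 - 8471) = (47112 - 7)/(-30545 - 8471) = 47105/(-39016) = 47105*(-1/39016) = -47105/39016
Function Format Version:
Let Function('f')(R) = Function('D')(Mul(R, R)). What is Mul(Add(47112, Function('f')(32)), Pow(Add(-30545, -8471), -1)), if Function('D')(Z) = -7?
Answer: Rational(-47105, 39016) ≈ -1.2073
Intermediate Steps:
Function('f')(R) = -7
Mul(Add(47112, Function('f')(32)), Pow(Add(-30545, -8471), -1)) = Mul(Add(47112, -7), Pow(Add(-30545, -8471), -1)) = Mul(47105, Pow(-39016, -1)) = Mul(47105, Rational(-1, 39016)) = Rational(-47105, 39016)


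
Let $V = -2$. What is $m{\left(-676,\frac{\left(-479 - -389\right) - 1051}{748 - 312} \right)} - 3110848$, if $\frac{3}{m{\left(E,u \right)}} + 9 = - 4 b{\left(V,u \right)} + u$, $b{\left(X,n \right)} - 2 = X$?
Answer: $- \frac{15756446428}{5065} \approx -3.1108 \cdot 10^{6}$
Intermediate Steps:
$b{\left(X,n \right)} = 2 + X$
$m{\left(E,u \right)} = \frac{3}{-9 + u}$ ($m{\left(E,u \right)} = \frac{3}{-9 + \left(- 4 \left(2 - 2\right) + u\right)} = \frac{3}{-9 + \left(\left(-4\right) 0 + u\right)} = \frac{3}{-9 + \left(0 + u\right)} = \frac{3}{-9 + u}$)
$m{\left(-676,\frac{\left(-479 - -389\right) - 1051}{748 - 312} \right)} - 3110848 = \frac{3}{-9 + \frac{\left(-479 - -389\right) - 1051}{748 - 312}} - 3110848 = \frac{3}{-9 + \frac{\left(-479 + 389\right) - 1051}{436}} - 3110848 = \frac{3}{-9 + \left(-90 - 1051\right) \frac{1}{436}} - 3110848 = \frac{3}{-9 - \frac{1141}{436}} - 3110848 = \frac{3}{- \frac{5065}{436}} - 3110848 = 3 \left(- \frac{436}{5065}\right) - 3110848 = - \frac{1308}{5065} - 3110848 = - \frac{15756446428}{5065}$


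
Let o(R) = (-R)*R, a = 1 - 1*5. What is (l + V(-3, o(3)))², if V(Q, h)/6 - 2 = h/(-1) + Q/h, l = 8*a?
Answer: 1296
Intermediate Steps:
a = -4 (a = 1 - 5 = -4)
l = -32 (l = 8*(-4) = -32)
o(R) = -R²
V(Q, h) = 12 - 6*h + 6*Q/h (V(Q, h) = 12 + 6*(h/(-1) + Q/h) = 12 + 6*(h*(-1) + Q/h) = 12 + 6*(-h + Q/h) = 12 + (-6*h + 6*Q/h) = 12 - 6*h + 6*Q/h)
(l + V(-3, o(3)))² = (-32 + (12 - (-6)*3² + 6*(-3)/(-1*3²)))² = (-32 + (12 - (-6)*9 + 6*(-3)/(-1*9)))² = (-32 + (12 - 6*(-9) + 6*(-3)/(-9)))² = (-32 + (12 + 54 + 6*(-3)*(-⅑)))² = (-32 + (12 + 54 + 2))² = (-32 + 68)² = 36² = 1296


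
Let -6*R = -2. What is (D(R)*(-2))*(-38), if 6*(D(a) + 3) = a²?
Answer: -6118/27 ≈ -226.59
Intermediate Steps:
R = ⅓ (R = -⅙*(-2) = ⅓ ≈ 0.33333)
D(a) = -3 + a²/6
(D(R)*(-2))*(-38) = ((-3 + (⅓)²/6)*(-2))*(-38) = ((-3 + (⅙)*(⅑))*(-2))*(-38) = ((-3 + 1/54)*(-2))*(-38) = -161/54*(-2)*(-38) = (161/27)*(-38) = -6118/27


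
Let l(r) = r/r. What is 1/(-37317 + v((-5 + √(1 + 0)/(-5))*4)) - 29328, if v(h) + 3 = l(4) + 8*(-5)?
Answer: -1095664753/37359 ≈ -29328.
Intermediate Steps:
l(r) = 1
v(h) = -42 (v(h) = -3 + (1 + 8*(-5)) = -3 + (1 - 40) = -3 - 39 = -42)
1/(-37317 + v((-5 + √(1 + 0)/(-5))*4)) - 29328 = 1/(-37317 - 42) - 29328 = 1/(-37359) - 29328 = -1/37359 - 29328 = -1095664753/37359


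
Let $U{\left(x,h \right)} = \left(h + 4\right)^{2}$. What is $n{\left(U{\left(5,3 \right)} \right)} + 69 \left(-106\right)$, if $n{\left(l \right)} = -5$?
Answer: $-7319$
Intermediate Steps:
$U{\left(x,h \right)} = \left(4 + h\right)^{2}$
$n{\left(U{\left(5,3 \right)} \right)} + 69 \left(-106\right) = -5 + 69 \left(-106\right) = -5 - 7314 = -7319$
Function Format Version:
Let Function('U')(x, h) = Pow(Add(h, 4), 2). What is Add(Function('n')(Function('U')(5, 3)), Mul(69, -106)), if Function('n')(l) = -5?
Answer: -7319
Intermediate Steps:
Function('U')(x, h) = Pow(Add(4, h), 2)
Add(Function('n')(Function('U')(5, 3)), Mul(69, -106)) = Add(-5, Mul(69, -106)) = Add(-5, -7314) = -7319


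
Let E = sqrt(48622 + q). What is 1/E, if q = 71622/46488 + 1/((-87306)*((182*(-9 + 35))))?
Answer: 26*sqrt(272552440391785050830382)/2993103091165129 ≈ 0.0045350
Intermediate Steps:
q = 94837626553/61556666808 (q = 71622*(1/46488) - 1/(87306*(182*26)) = 11937/7748 - 1/87306/4732 = 11937/7748 - 1/87306*1/4732 = 11937/7748 - 1/413131992 = 94837626553/61556666808 ≈ 1.5407)
E = sqrt(272552440391785050830382)/2367564108 (E = sqrt(48622 + 94837626553/61556666808) = sqrt(2993103091165129/61556666808) = sqrt(272552440391785050830382)/2367564108 ≈ 220.51)
1/E = 1/(sqrt(272552440391785050830382)/2367564108) = 26*sqrt(272552440391785050830382)/2993103091165129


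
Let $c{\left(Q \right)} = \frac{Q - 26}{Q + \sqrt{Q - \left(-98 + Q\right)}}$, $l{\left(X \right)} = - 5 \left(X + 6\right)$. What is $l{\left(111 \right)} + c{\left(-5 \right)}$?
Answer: $- \frac{42860}{73} - \frac{217 \sqrt{2}}{73} \approx -591.33$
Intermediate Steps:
$l{\left(X \right)} = -30 - 5 X$ ($l{\left(X \right)} = - 5 \left(6 + X\right) = -30 - 5 X$)
$c{\left(Q \right)} = \frac{-26 + Q}{Q + 7 \sqrt{2}}$ ($c{\left(Q \right)} = \frac{-26 + Q}{Q + \sqrt{98}} = \frac{-26 + Q}{Q + 7 \sqrt{2}}$)
$l{\left(111 \right)} + c{\left(-5 \right)} = \left(-30 - 555\right) + \frac{-26 - 5}{-5 + 7 \sqrt{2}} = \left(-30 - 555\right) + \frac{1}{-5 + 7 \sqrt{2}} \left(-31\right) = -585 - \frac{31}{-5 + 7 \sqrt{2}}$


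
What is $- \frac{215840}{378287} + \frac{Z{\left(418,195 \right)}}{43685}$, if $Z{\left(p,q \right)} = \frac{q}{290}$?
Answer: $- \frac{546865530007}{958477120510} \approx -0.57056$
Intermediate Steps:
$Z{\left(p,q \right)} = \frac{q}{290}$ ($Z{\left(p,q \right)} = q \frac{1}{290} = \frac{q}{290}$)
$- \frac{215840}{378287} + \frac{Z{\left(418,195 \right)}}{43685} = - \frac{215840}{378287} + \frac{\frac{1}{290} \cdot 195}{43685} = \left(-215840\right) \frac{1}{378287} + \frac{39}{58} \cdot \frac{1}{43685} = - \frac{215840}{378287} + \frac{39}{2533730} = - \frac{546865530007}{958477120510}$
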